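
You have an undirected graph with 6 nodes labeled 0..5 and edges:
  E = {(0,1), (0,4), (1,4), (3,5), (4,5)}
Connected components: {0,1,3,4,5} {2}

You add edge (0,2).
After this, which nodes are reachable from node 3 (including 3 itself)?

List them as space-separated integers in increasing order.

Answer: 0 1 2 3 4 5

Derivation:
Before: nodes reachable from 3: {0,1,3,4,5}
Adding (0,2): merges 3's component with another. Reachability grows.
After: nodes reachable from 3: {0,1,2,3,4,5}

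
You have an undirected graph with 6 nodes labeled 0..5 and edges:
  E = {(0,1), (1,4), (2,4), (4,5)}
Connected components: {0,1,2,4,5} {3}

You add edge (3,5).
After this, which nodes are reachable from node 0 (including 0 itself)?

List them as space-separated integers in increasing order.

Answer: 0 1 2 3 4 5

Derivation:
Before: nodes reachable from 0: {0,1,2,4,5}
Adding (3,5): merges 0's component with another. Reachability grows.
After: nodes reachable from 0: {0,1,2,3,4,5}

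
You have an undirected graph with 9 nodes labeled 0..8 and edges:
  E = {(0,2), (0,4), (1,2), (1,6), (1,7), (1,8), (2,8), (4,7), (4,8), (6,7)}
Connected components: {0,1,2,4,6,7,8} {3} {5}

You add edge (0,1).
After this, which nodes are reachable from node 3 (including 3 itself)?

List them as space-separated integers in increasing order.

Before: nodes reachable from 3: {3}
Adding (0,1): both endpoints already in same component. Reachability from 3 unchanged.
After: nodes reachable from 3: {3}

Answer: 3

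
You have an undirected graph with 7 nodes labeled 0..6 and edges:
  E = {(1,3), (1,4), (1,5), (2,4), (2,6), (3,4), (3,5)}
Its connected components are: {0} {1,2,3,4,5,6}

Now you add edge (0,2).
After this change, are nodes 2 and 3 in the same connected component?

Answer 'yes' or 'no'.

Initial components: {0} {1,2,3,4,5,6}
Adding edge (0,2): merges {0} and {1,2,3,4,5,6}.
New components: {0,1,2,3,4,5,6}
Are 2 and 3 in the same component? yes

Answer: yes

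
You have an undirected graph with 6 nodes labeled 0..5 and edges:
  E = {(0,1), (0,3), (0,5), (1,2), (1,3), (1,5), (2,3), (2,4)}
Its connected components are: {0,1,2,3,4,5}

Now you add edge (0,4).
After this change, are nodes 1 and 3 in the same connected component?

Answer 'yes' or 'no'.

Answer: yes

Derivation:
Initial components: {0,1,2,3,4,5}
Adding edge (0,4): both already in same component {0,1,2,3,4,5}. No change.
New components: {0,1,2,3,4,5}
Are 1 and 3 in the same component? yes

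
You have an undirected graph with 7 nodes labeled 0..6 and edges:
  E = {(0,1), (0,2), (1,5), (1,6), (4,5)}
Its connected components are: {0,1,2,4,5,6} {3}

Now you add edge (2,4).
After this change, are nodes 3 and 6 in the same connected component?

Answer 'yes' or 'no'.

Initial components: {0,1,2,4,5,6} {3}
Adding edge (2,4): both already in same component {0,1,2,4,5,6}. No change.
New components: {0,1,2,4,5,6} {3}
Are 3 and 6 in the same component? no

Answer: no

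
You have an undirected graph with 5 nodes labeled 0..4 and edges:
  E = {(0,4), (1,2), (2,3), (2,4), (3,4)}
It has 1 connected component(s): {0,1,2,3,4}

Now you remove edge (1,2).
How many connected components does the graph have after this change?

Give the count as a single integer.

Answer: 2

Derivation:
Initial component count: 1
Remove (1,2): it was a bridge. Count increases: 1 -> 2.
  After removal, components: {0,2,3,4} {1}
New component count: 2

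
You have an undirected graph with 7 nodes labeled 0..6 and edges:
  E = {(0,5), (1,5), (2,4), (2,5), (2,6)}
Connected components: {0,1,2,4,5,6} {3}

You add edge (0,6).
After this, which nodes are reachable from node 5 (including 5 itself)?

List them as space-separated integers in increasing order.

Answer: 0 1 2 4 5 6

Derivation:
Before: nodes reachable from 5: {0,1,2,4,5,6}
Adding (0,6): both endpoints already in same component. Reachability from 5 unchanged.
After: nodes reachable from 5: {0,1,2,4,5,6}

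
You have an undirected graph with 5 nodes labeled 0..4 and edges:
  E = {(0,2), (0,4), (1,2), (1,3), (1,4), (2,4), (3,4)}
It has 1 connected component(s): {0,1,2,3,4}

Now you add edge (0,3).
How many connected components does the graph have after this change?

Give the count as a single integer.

Answer: 1

Derivation:
Initial component count: 1
Add (0,3): endpoints already in same component. Count unchanged: 1.
New component count: 1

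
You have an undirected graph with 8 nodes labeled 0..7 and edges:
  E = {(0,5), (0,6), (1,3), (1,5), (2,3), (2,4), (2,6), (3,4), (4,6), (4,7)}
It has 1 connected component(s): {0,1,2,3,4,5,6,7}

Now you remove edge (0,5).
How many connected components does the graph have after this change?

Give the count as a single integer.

Initial component count: 1
Remove (0,5): not a bridge. Count unchanged: 1.
  After removal, components: {0,1,2,3,4,5,6,7}
New component count: 1

Answer: 1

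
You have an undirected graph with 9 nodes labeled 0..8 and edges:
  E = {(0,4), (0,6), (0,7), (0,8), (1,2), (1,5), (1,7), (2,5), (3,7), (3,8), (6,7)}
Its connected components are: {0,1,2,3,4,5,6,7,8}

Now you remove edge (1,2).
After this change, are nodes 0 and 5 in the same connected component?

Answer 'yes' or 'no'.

Initial components: {0,1,2,3,4,5,6,7,8}
Removing edge (1,2): not a bridge — component count unchanged at 1.
New components: {0,1,2,3,4,5,6,7,8}
Are 0 and 5 in the same component? yes

Answer: yes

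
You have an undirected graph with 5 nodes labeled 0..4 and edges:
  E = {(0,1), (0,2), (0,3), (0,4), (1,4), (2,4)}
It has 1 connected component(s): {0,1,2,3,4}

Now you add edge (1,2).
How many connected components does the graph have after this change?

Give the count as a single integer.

Answer: 1

Derivation:
Initial component count: 1
Add (1,2): endpoints already in same component. Count unchanged: 1.
New component count: 1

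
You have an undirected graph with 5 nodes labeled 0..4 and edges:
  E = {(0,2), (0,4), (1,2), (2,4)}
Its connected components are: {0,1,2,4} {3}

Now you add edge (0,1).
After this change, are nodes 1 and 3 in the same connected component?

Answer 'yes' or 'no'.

Answer: no

Derivation:
Initial components: {0,1,2,4} {3}
Adding edge (0,1): both already in same component {0,1,2,4}. No change.
New components: {0,1,2,4} {3}
Are 1 and 3 in the same component? no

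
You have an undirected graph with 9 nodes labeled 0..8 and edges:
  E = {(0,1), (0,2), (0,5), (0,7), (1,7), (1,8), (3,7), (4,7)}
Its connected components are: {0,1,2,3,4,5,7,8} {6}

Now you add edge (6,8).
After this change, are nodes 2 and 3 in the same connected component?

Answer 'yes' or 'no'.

Answer: yes

Derivation:
Initial components: {0,1,2,3,4,5,7,8} {6}
Adding edge (6,8): merges {6} and {0,1,2,3,4,5,7,8}.
New components: {0,1,2,3,4,5,6,7,8}
Are 2 and 3 in the same component? yes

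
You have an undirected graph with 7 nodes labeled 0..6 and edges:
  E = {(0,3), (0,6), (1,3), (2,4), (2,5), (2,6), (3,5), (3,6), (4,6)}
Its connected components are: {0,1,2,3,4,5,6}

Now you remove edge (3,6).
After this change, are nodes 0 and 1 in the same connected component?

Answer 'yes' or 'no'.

Initial components: {0,1,2,3,4,5,6}
Removing edge (3,6): not a bridge — component count unchanged at 1.
New components: {0,1,2,3,4,5,6}
Are 0 and 1 in the same component? yes

Answer: yes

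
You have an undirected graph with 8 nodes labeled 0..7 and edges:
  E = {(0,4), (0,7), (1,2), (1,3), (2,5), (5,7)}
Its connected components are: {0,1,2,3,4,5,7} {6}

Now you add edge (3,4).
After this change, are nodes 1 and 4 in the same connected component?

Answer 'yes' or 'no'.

Answer: yes

Derivation:
Initial components: {0,1,2,3,4,5,7} {6}
Adding edge (3,4): both already in same component {0,1,2,3,4,5,7}. No change.
New components: {0,1,2,3,4,5,7} {6}
Are 1 and 4 in the same component? yes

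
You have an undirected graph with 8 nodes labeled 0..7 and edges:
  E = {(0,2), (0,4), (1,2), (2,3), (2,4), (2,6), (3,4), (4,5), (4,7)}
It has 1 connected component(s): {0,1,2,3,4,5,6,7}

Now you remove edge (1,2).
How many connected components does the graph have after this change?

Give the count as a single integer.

Initial component count: 1
Remove (1,2): it was a bridge. Count increases: 1 -> 2.
  After removal, components: {0,2,3,4,5,6,7} {1}
New component count: 2

Answer: 2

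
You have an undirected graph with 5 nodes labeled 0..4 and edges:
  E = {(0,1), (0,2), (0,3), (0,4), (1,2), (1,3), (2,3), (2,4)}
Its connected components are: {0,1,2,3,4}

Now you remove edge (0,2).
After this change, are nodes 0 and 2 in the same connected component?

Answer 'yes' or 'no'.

Initial components: {0,1,2,3,4}
Removing edge (0,2): not a bridge — component count unchanged at 1.
New components: {0,1,2,3,4}
Are 0 and 2 in the same component? yes

Answer: yes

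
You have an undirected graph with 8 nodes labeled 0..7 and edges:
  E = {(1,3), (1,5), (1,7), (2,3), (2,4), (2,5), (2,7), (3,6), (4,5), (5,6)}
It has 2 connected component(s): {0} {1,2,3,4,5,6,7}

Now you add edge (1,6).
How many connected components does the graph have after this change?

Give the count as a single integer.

Answer: 2

Derivation:
Initial component count: 2
Add (1,6): endpoints already in same component. Count unchanged: 2.
New component count: 2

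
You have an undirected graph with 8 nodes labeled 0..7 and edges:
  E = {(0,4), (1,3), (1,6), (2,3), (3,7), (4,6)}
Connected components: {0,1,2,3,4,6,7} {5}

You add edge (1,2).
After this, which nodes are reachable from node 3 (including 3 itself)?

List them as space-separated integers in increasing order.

Answer: 0 1 2 3 4 6 7

Derivation:
Before: nodes reachable from 3: {0,1,2,3,4,6,7}
Adding (1,2): both endpoints already in same component. Reachability from 3 unchanged.
After: nodes reachable from 3: {0,1,2,3,4,6,7}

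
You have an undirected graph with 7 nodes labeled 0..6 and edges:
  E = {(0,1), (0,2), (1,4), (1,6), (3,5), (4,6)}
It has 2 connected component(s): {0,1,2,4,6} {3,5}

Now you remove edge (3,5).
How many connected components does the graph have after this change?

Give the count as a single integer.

Initial component count: 2
Remove (3,5): it was a bridge. Count increases: 2 -> 3.
  After removal, components: {0,1,2,4,6} {3} {5}
New component count: 3

Answer: 3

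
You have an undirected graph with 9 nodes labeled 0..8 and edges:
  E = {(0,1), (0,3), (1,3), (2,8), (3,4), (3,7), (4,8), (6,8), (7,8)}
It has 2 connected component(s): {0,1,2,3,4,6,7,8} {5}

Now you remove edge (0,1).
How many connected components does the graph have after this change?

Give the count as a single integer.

Initial component count: 2
Remove (0,1): not a bridge. Count unchanged: 2.
  After removal, components: {0,1,2,3,4,6,7,8} {5}
New component count: 2

Answer: 2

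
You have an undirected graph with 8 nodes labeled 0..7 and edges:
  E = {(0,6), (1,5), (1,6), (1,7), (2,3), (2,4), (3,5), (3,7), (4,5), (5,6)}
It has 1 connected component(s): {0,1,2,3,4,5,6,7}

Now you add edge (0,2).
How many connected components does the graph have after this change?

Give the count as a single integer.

Initial component count: 1
Add (0,2): endpoints already in same component. Count unchanged: 1.
New component count: 1

Answer: 1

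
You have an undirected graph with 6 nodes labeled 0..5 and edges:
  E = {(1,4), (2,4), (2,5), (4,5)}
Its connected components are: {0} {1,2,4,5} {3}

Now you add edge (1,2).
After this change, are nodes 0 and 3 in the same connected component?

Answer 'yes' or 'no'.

Answer: no

Derivation:
Initial components: {0} {1,2,4,5} {3}
Adding edge (1,2): both already in same component {1,2,4,5}. No change.
New components: {0} {1,2,4,5} {3}
Are 0 and 3 in the same component? no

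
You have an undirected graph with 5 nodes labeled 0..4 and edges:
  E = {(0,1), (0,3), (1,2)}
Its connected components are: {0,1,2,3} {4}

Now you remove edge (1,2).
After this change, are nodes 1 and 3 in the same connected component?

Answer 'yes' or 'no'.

Initial components: {0,1,2,3} {4}
Removing edge (1,2): it was a bridge — component count 2 -> 3.
New components: {0,1,3} {2} {4}
Are 1 and 3 in the same component? yes

Answer: yes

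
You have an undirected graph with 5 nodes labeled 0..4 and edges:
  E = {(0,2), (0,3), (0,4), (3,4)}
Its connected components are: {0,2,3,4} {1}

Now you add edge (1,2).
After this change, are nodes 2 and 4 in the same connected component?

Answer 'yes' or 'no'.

Answer: yes

Derivation:
Initial components: {0,2,3,4} {1}
Adding edge (1,2): merges {1} and {0,2,3,4}.
New components: {0,1,2,3,4}
Are 2 and 4 in the same component? yes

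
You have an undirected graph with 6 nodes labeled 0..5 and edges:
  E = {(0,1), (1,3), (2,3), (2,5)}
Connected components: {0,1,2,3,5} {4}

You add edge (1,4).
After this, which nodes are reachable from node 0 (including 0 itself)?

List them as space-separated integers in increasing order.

Answer: 0 1 2 3 4 5

Derivation:
Before: nodes reachable from 0: {0,1,2,3,5}
Adding (1,4): merges 0's component with another. Reachability grows.
After: nodes reachable from 0: {0,1,2,3,4,5}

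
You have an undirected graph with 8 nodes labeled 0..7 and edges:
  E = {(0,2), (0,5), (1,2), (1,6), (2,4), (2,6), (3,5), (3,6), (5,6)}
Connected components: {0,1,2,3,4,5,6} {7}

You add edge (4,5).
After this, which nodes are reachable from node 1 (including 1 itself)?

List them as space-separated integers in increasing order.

Answer: 0 1 2 3 4 5 6

Derivation:
Before: nodes reachable from 1: {0,1,2,3,4,5,6}
Adding (4,5): both endpoints already in same component. Reachability from 1 unchanged.
After: nodes reachable from 1: {0,1,2,3,4,5,6}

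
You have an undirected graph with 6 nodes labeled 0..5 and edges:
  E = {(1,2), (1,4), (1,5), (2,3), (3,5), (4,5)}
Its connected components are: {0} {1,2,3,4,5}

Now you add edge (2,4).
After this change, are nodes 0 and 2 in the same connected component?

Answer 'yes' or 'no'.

Answer: no

Derivation:
Initial components: {0} {1,2,3,4,5}
Adding edge (2,4): both already in same component {1,2,3,4,5}. No change.
New components: {0} {1,2,3,4,5}
Are 0 and 2 in the same component? no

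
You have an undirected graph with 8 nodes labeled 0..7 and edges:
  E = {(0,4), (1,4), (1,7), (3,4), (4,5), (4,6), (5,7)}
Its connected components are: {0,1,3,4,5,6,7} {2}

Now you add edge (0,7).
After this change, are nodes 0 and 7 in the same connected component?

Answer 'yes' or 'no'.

Initial components: {0,1,3,4,5,6,7} {2}
Adding edge (0,7): both already in same component {0,1,3,4,5,6,7}. No change.
New components: {0,1,3,4,5,6,7} {2}
Are 0 and 7 in the same component? yes

Answer: yes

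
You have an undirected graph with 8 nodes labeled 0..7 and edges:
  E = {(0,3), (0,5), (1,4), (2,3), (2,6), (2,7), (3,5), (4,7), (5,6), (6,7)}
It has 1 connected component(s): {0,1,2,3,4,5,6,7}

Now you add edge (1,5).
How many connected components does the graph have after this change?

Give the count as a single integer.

Answer: 1

Derivation:
Initial component count: 1
Add (1,5): endpoints already in same component. Count unchanged: 1.
New component count: 1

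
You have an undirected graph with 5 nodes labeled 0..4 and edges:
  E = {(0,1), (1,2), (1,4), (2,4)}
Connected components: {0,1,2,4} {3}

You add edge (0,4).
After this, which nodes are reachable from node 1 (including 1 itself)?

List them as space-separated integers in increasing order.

Answer: 0 1 2 4

Derivation:
Before: nodes reachable from 1: {0,1,2,4}
Adding (0,4): both endpoints already in same component. Reachability from 1 unchanged.
After: nodes reachable from 1: {0,1,2,4}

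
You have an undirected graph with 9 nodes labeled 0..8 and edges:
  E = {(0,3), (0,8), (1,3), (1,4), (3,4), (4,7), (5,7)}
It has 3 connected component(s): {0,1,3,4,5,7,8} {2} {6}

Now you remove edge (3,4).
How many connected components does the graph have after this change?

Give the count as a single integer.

Answer: 3

Derivation:
Initial component count: 3
Remove (3,4): not a bridge. Count unchanged: 3.
  After removal, components: {0,1,3,4,5,7,8} {2} {6}
New component count: 3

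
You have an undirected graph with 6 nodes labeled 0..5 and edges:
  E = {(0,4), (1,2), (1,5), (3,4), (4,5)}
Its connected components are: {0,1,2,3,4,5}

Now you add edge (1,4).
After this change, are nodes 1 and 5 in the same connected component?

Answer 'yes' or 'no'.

Initial components: {0,1,2,3,4,5}
Adding edge (1,4): both already in same component {0,1,2,3,4,5}. No change.
New components: {0,1,2,3,4,5}
Are 1 and 5 in the same component? yes

Answer: yes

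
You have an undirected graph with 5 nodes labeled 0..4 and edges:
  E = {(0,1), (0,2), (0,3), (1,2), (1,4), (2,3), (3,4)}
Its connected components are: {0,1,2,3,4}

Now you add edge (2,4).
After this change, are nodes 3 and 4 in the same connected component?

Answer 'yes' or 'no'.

Initial components: {0,1,2,3,4}
Adding edge (2,4): both already in same component {0,1,2,3,4}. No change.
New components: {0,1,2,3,4}
Are 3 and 4 in the same component? yes

Answer: yes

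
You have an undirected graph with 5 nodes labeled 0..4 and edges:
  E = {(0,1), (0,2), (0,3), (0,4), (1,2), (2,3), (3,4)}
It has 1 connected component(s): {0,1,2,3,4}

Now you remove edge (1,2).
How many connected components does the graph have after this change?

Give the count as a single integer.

Answer: 1

Derivation:
Initial component count: 1
Remove (1,2): not a bridge. Count unchanged: 1.
  After removal, components: {0,1,2,3,4}
New component count: 1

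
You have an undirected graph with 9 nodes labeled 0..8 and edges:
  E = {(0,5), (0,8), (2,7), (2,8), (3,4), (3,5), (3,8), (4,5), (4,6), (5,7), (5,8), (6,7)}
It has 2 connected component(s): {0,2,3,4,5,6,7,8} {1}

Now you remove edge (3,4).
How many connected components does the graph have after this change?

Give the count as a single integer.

Initial component count: 2
Remove (3,4): not a bridge. Count unchanged: 2.
  After removal, components: {0,2,3,4,5,6,7,8} {1}
New component count: 2

Answer: 2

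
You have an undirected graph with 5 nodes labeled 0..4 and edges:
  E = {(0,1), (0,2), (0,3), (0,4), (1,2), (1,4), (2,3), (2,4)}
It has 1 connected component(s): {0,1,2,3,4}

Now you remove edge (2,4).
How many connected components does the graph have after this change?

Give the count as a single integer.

Initial component count: 1
Remove (2,4): not a bridge. Count unchanged: 1.
  After removal, components: {0,1,2,3,4}
New component count: 1

Answer: 1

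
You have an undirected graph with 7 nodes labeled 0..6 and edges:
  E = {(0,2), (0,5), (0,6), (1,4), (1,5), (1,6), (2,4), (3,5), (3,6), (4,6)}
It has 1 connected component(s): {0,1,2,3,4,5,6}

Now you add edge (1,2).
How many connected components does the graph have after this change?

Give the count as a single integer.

Answer: 1

Derivation:
Initial component count: 1
Add (1,2): endpoints already in same component. Count unchanged: 1.
New component count: 1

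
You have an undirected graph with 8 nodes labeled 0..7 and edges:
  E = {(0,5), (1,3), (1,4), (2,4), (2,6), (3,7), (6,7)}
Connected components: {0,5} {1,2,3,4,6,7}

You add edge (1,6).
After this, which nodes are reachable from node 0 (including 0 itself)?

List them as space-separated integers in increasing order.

Answer: 0 5

Derivation:
Before: nodes reachable from 0: {0,5}
Adding (1,6): both endpoints already in same component. Reachability from 0 unchanged.
After: nodes reachable from 0: {0,5}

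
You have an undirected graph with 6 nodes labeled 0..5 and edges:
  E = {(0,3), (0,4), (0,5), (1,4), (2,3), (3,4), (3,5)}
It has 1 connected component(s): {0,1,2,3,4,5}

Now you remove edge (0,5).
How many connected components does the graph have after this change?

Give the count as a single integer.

Initial component count: 1
Remove (0,5): not a bridge. Count unchanged: 1.
  After removal, components: {0,1,2,3,4,5}
New component count: 1

Answer: 1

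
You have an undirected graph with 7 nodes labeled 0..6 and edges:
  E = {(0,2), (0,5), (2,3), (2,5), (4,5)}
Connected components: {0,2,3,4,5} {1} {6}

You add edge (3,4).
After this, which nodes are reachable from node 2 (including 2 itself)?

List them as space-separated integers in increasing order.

Answer: 0 2 3 4 5

Derivation:
Before: nodes reachable from 2: {0,2,3,4,5}
Adding (3,4): both endpoints already in same component. Reachability from 2 unchanged.
After: nodes reachable from 2: {0,2,3,4,5}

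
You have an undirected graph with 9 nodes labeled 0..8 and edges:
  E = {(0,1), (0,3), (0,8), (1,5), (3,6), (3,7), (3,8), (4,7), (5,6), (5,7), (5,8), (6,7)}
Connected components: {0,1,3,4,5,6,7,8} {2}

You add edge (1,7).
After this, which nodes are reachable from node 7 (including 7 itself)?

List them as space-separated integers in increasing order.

Answer: 0 1 3 4 5 6 7 8

Derivation:
Before: nodes reachable from 7: {0,1,3,4,5,6,7,8}
Adding (1,7): both endpoints already in same component. Reachability from 7 unchanged.
After: nodes reachable from 7: {0,1,3,4,5,6,7,8}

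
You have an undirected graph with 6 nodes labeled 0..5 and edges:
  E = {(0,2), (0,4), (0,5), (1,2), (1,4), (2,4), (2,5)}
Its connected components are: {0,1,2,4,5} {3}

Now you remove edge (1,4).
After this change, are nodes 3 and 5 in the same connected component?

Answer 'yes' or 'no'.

Initial components: {0,1,2,4,5} {3}
Removing edge (1,4): not a bridge — component count unchanged at 2.
New components: {0,1,2,4,5} {3}
Are 3 and 5 in the same component? no

Answer: no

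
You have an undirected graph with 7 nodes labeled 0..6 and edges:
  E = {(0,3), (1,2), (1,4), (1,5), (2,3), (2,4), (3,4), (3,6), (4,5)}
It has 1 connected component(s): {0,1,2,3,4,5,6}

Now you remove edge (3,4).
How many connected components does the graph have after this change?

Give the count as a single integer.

Answer: 1

Derivation:
Initial component count: 1
Remove (3,4): not a bridge. Count unchanged: 1.
  After removal, components: {0,1,2,3,4,5,6}
New component count: 1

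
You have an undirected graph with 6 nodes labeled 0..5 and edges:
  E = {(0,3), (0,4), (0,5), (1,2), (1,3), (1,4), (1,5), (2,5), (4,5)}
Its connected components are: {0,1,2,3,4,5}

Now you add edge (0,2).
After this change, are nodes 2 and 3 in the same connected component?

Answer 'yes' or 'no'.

Initial components: {0,1,2,3,4,5}
Adding edge (0,2): both already in same component {0,1,2,3,4,5}. No change.
New components: {0,1,2,3,4,5}
Are 2 and 3 in the same component? yes

Answer: yes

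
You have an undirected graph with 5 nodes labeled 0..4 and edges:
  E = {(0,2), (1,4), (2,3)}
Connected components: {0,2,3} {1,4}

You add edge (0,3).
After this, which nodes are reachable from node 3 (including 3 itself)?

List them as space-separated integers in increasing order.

Before: nodes reachable from 3: {0,2,3}
Adding (0,3): both endpoints already in same component. Reachability from 3 unchanged.
After: nodes reachable from 3: {0,2,3}

Answer: 0 2 3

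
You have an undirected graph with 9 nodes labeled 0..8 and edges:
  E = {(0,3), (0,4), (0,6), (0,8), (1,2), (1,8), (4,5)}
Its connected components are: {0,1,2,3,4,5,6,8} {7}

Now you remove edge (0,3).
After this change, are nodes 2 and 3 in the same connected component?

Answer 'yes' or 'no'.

Initial components: {0,1,2,3,4,5,6,8} {7}
Removing edge (0,3): it was a bridge — component count 2 -> 3.
New components: {0,1,2,4,5,6,8} {3} {7}
Are 2 and 3 in the same component? no

Answer: no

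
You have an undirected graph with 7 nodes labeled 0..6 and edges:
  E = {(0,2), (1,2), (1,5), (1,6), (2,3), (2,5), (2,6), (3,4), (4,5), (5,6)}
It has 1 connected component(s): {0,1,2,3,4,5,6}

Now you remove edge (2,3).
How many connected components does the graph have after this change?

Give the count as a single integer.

Answer: 1

Derivation:
Initial component count: 1
Remove (2,3): not a bridge. Count unchanged: 1.
  After removal, components: {0,1,2,3,4,5,6}
New component count: 1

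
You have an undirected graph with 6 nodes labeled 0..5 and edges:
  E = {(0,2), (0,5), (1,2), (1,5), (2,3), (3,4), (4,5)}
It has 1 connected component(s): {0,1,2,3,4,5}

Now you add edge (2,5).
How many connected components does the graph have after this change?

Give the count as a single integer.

Initial component count: 1
Add (2,5): endpoints already in same component. Count unchanged: 1.
New component count: 1

Answer: 1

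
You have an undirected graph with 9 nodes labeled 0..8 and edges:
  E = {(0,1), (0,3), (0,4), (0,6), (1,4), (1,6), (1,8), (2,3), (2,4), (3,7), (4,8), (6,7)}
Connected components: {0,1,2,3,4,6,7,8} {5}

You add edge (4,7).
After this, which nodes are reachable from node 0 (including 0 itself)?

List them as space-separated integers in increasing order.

Answer: 0 1 2 3 4 6 7 8

Derivation:
Before: nodes reachable from 0: {0,1,2,3,4,6,7,8}
Adding (4,7): both endpoints already in same component. Reachability from 0 unchanged.
After: nodes reachable from 0: {0,1,2,3,4,6,7,8}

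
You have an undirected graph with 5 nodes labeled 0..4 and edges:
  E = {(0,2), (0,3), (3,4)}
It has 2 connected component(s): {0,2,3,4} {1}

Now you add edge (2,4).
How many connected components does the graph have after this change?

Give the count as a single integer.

Initial component count: 2
Add (2,4): endpoints already in same component. Count unchanged: 2.
New component count: 2

Answer: 2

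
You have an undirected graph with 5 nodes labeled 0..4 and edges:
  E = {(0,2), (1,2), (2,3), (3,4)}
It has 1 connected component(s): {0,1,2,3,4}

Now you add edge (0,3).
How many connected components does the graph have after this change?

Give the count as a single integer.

Initial component count: 1
Add (0,3): endpoints already in same component. Count unchanged: 1.
New component count: 1

Answer: 1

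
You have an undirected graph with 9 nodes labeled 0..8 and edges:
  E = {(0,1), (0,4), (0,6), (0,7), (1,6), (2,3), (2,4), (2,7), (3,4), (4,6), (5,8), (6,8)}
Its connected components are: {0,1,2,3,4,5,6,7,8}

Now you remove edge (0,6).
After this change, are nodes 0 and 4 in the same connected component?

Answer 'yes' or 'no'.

Answer: yes

Derivation:
Initial components: {0,1,2,3,4,5,6,7,8}
Removing edge (0,6): not a bridge — component count unchanged at 1.
New components: {0,1,2,3,4,5,6,7,8}
Are 0 and 4 in the same component? yes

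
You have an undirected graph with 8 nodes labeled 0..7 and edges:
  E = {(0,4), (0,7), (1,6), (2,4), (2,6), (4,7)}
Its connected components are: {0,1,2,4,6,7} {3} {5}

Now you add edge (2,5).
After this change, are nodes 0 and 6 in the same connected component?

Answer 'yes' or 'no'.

Initial components: {0,1,2,4,6,7} {3} {5}
Adding edge (2,5): merges {0,1,2,4,6,7} and {5}.
New components: {0,1,2,4,5,6,7} {3}
Are 0 and 6 in the same component? yes

Answer: yes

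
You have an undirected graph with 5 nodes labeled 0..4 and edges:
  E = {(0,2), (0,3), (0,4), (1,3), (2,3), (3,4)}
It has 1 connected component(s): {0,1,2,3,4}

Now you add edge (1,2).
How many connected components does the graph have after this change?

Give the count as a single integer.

Initial component count: 1
Add (1,2): endpoints already in same component. Count unchanged: 1.
New component count: 1

Answer: 1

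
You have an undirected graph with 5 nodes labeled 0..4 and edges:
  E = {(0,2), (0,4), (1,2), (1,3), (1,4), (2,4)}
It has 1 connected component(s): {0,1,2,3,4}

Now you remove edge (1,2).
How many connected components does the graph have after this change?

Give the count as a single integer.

Initial component count: 1
Remove (1,2): not a bridge. Count unchanged: 1.
  After removal, components: {0,1,2,3,4}
New component count: 1

Answer: 1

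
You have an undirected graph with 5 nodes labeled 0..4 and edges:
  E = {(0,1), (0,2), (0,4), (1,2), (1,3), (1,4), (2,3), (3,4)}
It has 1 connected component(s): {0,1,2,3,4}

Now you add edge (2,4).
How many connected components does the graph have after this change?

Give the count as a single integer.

Initial component count: 1
Add (2,4): endpoints already in same component. Count unchanged: 1.
New component count: 1

Answer: 1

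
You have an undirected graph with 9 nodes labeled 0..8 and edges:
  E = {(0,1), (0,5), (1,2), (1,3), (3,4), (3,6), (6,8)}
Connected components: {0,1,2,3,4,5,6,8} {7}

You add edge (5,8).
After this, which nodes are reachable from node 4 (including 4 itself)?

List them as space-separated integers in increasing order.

Before: nodes reachable from 4: {0,1,2,3,4,5,6,8}
Adding (5,8): both endpoints already in same component. Reachability from 4 unchanged.
After: nodes reachable from 4: {0,1,2,3,4,5,6,8}

Answer: 0 1 2 3 4 5 6 8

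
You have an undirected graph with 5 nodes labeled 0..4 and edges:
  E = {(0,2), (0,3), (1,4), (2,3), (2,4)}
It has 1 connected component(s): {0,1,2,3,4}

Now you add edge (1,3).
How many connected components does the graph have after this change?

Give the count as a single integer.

Initial component count: 1
Add (1,3): endpoints already in same component. Count unchanged: 1.
New component count: 1

Answer: 1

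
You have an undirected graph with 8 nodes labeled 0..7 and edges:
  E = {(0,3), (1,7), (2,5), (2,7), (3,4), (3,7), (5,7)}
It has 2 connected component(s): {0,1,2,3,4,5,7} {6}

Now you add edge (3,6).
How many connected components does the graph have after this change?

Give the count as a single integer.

Initial component count: 2
Add (3,6): merges two components. Count decreases: 2 -> 1.
New component count: 1

Answer: 1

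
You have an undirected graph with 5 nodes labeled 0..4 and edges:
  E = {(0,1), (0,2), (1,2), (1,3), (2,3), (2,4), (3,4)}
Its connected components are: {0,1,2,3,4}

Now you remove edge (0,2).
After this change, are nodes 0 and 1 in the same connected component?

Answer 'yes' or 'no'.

Answer: yes

Derivation:
Initial components: {0,1,2,3,4}
Removing edge (0,2): not a bridge — component count unchanged at 1.
New components: {0,1,2,3,4}
Are 0 and 1 in the same component? yes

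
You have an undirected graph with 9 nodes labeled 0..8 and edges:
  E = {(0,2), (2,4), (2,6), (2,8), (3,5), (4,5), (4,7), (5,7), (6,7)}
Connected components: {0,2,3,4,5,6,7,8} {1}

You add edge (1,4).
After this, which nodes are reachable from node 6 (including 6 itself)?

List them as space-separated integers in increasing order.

Before: nodes reachable from 6: {0,2,3,4,5,6,7,8}
Adding (1,4): merges 6's component with another. Reachability grows.
After: nodes reachable from 6: {0,1,2,3,4,5,6,7,8}

Answer: 0 1 2 3 4 5 6 7 8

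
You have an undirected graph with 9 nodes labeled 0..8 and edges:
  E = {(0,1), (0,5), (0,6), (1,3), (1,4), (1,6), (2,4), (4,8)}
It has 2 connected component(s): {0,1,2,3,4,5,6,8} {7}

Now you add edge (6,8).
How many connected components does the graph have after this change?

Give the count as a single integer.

Initial component count: 2
Add (6,8): endpoints already in same component. Count unchanged: 2.
New component count: 2

Answer: 2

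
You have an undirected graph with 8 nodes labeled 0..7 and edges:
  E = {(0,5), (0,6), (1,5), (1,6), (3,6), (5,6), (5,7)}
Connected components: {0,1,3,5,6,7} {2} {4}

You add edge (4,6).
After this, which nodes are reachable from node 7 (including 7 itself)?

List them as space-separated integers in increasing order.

Before: nodes reachable from 7: {0,1,3,5,6,7}
Adding (4,6): merges 7's component with another. Reachability grows.
After: nodes reachable from 7: {0,1,3,4,5,6,7}

Answer: 0 1 3 4 5 6 7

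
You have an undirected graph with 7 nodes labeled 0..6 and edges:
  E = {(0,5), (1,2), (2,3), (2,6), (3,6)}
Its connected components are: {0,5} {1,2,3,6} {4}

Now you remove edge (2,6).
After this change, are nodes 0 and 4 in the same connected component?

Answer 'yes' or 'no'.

Answer: no

Derivation:
Initial components: {0,5} {1,2,3,6} {4}
Removing edge (2,6): not a bridge — component count unchanged at 3.
New components: {0,5} {1,2,3,6} {4}
Are 0 and 4 in the same component? no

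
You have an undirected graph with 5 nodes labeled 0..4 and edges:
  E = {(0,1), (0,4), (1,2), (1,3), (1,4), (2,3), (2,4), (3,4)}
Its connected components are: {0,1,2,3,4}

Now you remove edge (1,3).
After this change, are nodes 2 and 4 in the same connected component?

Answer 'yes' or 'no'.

Answer: yes

Derivation:
Initial components: {0,1,2,3,4}
Removing edge (1,3): not a bridge — component count unchanged at 1.
New components: {0,1,2,3,4}
Are 2 and 4 in the same component? yes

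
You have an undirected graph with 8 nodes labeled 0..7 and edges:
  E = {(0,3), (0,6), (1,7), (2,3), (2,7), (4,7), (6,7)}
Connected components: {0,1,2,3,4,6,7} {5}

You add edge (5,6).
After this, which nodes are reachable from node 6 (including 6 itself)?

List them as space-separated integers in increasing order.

Before: nodes reachable from 6: {0,1,2,3,4,6,7}
Adding (5,6): merges 6's component with another. Reachability grows.
After: nodes reachable from 6: {0,1,2,3,4,5,6,7}

Answer: 0 1 2 3 4 5 6 7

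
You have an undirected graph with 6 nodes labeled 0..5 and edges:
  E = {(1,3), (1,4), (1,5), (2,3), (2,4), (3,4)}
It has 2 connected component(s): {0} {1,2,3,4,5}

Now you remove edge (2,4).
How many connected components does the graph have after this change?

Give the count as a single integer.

Initial component count: 2
Remove (2,4): not a bridge. Count unchanged: 2.
  After removal, components: {0} {1,2,3,4,5}
New component count: 2

Answer: 2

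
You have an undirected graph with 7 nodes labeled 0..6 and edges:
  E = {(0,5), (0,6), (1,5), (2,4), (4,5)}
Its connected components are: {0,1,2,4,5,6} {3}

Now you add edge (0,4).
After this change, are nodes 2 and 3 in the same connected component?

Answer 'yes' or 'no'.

Initial components: {0,1,2,4,5,6} {3}
Adding edge (0,4): both already in same component {0,1,2,4,5,6}. No change.
New components: {0,1,2,4,5,6} {3}
Are 2 and 3 in the same component? no

Answer: no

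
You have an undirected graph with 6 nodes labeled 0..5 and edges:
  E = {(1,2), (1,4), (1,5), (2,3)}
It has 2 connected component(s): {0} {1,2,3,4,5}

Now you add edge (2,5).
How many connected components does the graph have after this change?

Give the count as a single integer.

Answer: 2

Derivation:
Initial component count: 2
Add (2,5): endpoints already in same component. Count unchanged: 2.
New component count: 2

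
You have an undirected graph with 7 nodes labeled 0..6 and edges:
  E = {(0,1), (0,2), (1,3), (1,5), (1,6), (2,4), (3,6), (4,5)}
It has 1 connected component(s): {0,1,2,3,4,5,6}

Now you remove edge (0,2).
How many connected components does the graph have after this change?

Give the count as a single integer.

Initial component count: 1
Remove (0,2): not a bridge. Count unchanged: 1.
  After removal, components: {0,1,2,3,4,5,6}
New component count: 1

Answer: 1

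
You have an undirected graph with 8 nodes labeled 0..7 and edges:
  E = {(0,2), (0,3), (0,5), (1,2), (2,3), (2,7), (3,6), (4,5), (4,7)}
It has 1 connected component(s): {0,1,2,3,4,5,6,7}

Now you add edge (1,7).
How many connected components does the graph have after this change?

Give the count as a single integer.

Answer: 1

Derivation:
Initial component count: 1
Add (1,7): endpoints already in same component. Count unchanged: 1.
New component count: 1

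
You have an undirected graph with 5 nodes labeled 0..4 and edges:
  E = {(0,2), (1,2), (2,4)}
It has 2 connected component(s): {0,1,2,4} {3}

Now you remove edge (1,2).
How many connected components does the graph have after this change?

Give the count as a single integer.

Answer: 3

Derivation:
Initial component count: 2
Remove (1,2): it was a bridge. Count increases: 2 -> 3.
  After removal, components: {0,2,4} {1} {3}
New component count: 3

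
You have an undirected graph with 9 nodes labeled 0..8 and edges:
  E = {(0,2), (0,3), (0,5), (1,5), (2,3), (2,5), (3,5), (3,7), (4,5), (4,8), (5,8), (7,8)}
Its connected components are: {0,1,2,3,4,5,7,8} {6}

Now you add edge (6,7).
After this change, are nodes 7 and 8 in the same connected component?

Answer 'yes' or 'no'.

Initial components: {0,1,2,3,4,5,7,8} {6}
Adding edge (6,7): merges {6} and {0,1,2,3,4,5,7,8}.
New components: {0,1,2,3,4,5,6,7,8}
Are 7 and 8 in the same component? yes

Answer: yes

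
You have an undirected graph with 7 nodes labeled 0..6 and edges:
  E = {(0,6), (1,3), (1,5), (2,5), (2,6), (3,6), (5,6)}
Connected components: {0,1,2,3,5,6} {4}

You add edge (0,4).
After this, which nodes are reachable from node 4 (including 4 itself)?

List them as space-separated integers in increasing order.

Before: nodes reachable from 4: {4}
Adding (0,4): merges 4's component with another. Reachability grows.
After: nodes reachable from 4: {0,1,2,3,4,5,6}

Answer: 0 1 2 3 4 5 6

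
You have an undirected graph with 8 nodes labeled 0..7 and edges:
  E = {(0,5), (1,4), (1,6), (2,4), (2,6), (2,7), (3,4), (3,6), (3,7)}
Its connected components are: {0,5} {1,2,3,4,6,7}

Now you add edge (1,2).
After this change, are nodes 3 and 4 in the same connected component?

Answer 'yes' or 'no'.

Answer: yes

Derivation:
Initial components: {0,5} {1,2,3,4,6,7}
Adding edge (1,2): both already in same component {1,2,3,4,6,7}. No change.
New components: {0,5} {1,2,3,4,6,7}
Are 3 and 4 in the same component? yes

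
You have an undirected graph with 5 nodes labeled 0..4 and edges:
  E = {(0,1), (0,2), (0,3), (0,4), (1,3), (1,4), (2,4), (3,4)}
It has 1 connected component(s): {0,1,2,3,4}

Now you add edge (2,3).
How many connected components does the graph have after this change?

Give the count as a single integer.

Initial component count: 1
Add (2,3): endpoints already in same component. Count unchanged: 1.
New component count: 1

Answer: 1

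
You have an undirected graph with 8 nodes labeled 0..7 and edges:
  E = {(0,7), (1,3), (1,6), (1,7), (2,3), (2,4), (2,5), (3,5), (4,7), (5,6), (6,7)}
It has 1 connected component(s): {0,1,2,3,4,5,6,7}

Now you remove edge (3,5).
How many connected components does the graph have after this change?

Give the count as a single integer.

Initial component count: 1
Remove (3,5): not a bridge. Count unchanged: 1.
  After removal, components: {0,1,2,3,4,5,6,7}
New component count: 1

Answer: 1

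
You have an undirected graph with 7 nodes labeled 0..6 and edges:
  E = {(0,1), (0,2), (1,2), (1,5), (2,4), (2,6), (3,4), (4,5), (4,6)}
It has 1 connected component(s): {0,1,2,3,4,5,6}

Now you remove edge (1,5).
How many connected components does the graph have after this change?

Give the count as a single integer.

Initial component count: 1
Remove (1,5): not a bridge. Count unchanged: 1.
  After removal, components: {0,1,2,3,4,5,6}
New component count: 1

Answer: 1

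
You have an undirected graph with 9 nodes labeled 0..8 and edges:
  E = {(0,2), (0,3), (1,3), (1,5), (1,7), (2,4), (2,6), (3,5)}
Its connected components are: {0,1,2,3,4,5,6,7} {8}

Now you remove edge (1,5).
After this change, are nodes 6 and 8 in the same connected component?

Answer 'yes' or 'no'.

Answer: no

Derivation:
Initial components: {0,1,2,3,4,5,6,7} {8}
Removing edge (1,5): not a bridge — component count unchanged at 2.
New components: {0,1,2,3,4,5,6,7} {8}
Are 6 and 8 in the same component? no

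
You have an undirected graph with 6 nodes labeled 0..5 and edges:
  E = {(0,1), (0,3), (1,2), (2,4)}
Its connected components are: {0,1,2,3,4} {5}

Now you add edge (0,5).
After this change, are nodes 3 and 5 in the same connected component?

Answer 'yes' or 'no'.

Answer: yes

Derivation:
Initial components: {0,1,2,3,4} {5}
Adding edge (0,5): merges {0,1,2,3,4} and {5}.
New components: {0,1,2,3,4,5}
Are 3 and 5 in the same component? yes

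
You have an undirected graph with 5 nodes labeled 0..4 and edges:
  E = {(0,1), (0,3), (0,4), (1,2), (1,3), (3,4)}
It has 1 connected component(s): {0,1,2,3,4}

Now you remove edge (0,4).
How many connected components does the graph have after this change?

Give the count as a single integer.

Answer: 1

Derivation:
Initial component count: 1
Remove (0,4): not a bridge. Count unchanged: 1.
  After removal, components: {0,1,2,3,4}
New component count: 1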